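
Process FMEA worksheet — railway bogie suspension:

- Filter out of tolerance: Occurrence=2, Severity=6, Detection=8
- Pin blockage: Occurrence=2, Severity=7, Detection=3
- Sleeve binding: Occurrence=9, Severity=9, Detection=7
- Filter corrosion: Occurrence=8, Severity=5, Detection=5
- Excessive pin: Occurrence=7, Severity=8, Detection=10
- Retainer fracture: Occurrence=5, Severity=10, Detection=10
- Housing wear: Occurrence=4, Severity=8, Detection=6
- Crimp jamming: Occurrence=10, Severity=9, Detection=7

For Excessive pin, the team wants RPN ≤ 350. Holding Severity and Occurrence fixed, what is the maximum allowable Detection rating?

Excessive pin: S=8, O=7, D=10 → current RPN = 560.
Fixed product = 56. Need 56 × D ≤ 350, so D ≤ 350/56 = 6.25.
Maximum integer Detection rating = 6 (gives RPN 336; D=7 would give 392 > 350).

6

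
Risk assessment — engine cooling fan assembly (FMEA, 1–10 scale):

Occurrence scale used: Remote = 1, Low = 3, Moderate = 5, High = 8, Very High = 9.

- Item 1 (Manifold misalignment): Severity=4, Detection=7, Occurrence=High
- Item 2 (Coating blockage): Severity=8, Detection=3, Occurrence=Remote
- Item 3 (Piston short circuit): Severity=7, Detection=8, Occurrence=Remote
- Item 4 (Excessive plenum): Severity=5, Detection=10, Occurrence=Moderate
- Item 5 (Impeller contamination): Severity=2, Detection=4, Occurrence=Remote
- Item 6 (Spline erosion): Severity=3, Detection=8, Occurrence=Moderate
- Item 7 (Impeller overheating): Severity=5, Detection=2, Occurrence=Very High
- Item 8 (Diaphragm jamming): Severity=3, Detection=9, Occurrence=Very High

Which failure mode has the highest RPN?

RPN = Severity × Occurrence × Detection:
  Item 1: 4 × 8 × 7 = 224
  Item 2: 8 × 1 × 3 = 24
  Item 3: 7 × 1 × 8 = 56
  Item 4: 5 × 5 × 10 = 250
  Item 5: 2 × 1 × 4 = 8
  Item 6: 3 × 5 × 8 = 120
  Item 7: 5 × 9 × 2 = 90
  Item 8: 3 × 9 × 9 = 243
Highest RPN is 250 → Item 4.

Item 4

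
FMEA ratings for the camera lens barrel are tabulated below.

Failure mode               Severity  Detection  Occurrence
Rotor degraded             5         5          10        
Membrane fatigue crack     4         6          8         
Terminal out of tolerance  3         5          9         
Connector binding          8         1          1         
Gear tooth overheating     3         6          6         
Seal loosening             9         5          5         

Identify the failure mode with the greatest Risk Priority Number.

RPN = Severity × Occurrence × Detection:
  Rotor degraded: 5 × 10 × 5 = 250
  Membrane fatigue crack: 4 × 8 × 6 = 192
  Terminal out of tolerance: 3 × 9 × 5 = 135
  Connector binding: 8 × 1 × 1 = 8
  Gear tooth overheating: 3 × 6 × 6 = 108
  Seal loosening: 9 × 5 × 5 = 225
Highest RPN is 250 → Rotor degraded.

Rotor degraded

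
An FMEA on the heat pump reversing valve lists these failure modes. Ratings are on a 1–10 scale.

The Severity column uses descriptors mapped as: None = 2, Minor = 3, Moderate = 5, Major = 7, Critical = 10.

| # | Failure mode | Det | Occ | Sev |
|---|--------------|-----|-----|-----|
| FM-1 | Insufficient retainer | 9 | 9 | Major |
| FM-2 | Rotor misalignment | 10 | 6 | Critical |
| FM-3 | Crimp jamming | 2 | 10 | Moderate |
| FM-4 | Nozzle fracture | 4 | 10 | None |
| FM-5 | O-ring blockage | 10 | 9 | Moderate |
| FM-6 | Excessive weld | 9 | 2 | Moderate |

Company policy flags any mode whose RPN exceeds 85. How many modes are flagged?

5

RPN = Severity × Occurrence × Detection:
  FM-1: 7 × 9 × 9 = 567
  FM-2: 10 × 6 × 10 = 600
  FM-3: 5 × 10 × 2 = 100
  FM-4: 2 × 10 × 4 = 80
  FM-5: 5 × 9 × 10 = 450
  FM-6: 5 × 2 × 9 = 90
Modes with RPN > 85: FM-1 (567), FM-2 (600), FM-3 (100), FM-5 (450), FM-6 (90) → 5.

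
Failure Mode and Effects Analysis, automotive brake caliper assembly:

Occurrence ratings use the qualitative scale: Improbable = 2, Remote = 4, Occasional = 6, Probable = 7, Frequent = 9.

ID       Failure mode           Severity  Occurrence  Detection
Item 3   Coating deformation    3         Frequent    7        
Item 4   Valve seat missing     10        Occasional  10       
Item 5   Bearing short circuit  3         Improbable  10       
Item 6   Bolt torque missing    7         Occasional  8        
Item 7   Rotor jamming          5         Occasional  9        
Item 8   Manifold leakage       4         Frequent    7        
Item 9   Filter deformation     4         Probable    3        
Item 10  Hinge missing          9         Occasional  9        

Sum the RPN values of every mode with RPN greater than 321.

1422

RPN = Severity × Occurrence × Detection:
  Item 3: 3 × 9 × 7 = 189
  Item 4: 10 × 6 × 10 = 600
  Item 5: 3 × 2 × 10 = 60
  Item 6: 7 × 6 × 8 = 336
  Item 7: 5 × 6 × 9 = 270
  Item 8: 4 × 9 × 7 = 252
  Item 9: 4 × 7 × 3 = 84
  Item 10: 9 × 6 × 9 = 486
RPN > 321: Item 4 (600), Item 6 (336), Item 10 (486).
Sum: 600 + 336 + 486 = 1422.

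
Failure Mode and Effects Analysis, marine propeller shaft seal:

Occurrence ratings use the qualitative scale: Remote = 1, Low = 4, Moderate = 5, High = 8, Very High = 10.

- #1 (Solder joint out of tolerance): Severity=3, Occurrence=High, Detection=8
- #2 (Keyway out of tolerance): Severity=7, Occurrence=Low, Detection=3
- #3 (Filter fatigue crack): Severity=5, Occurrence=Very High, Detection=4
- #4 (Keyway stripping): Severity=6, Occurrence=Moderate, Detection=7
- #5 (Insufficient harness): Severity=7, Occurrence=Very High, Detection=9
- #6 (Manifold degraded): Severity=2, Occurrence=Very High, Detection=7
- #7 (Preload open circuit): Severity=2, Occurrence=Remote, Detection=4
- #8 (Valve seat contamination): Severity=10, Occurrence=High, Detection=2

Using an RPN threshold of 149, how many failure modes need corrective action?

5

RPN = Severity × Occurrence × Detection:
  #1: 3 × 8 × 8 = 192
  #2: 7 × 4 × 3 = 84
  #3: 5 × 10 × 4 = 200
  #4: 6 × 5 × 7 = 210
  #5: 7 × 10 × 9 = 630
  #6: 2 × 10 × 7 = 140
  #7: 2 × 1 × 4 = 8
  #8: 10 × 8 × 2 = 160
Modes with RPN ≥ 149: #1 (192), #3 (200), #4 (210), #5 (630), #8 (160) → 5.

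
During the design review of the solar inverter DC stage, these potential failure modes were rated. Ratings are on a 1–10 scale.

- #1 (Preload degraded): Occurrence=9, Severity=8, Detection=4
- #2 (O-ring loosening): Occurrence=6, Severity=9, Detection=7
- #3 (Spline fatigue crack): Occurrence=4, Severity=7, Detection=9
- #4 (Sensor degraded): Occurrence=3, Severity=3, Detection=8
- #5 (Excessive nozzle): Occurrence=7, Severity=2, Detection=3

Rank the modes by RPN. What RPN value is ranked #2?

288

RPN = Severity × Occurrence × Detection:
  #1: 8 × 9 × 4 = 288
  #2: 9 × 6 × 7 = 378
  #3: 7 × 4 × 9 = 252
  #4: 3 × 3 × 8 = 72
  #5: 2 × 7 × 3 = 42
Sorted descending: 378, 288, 252, 72, 42.
The second-highest RPN is 288 (#1).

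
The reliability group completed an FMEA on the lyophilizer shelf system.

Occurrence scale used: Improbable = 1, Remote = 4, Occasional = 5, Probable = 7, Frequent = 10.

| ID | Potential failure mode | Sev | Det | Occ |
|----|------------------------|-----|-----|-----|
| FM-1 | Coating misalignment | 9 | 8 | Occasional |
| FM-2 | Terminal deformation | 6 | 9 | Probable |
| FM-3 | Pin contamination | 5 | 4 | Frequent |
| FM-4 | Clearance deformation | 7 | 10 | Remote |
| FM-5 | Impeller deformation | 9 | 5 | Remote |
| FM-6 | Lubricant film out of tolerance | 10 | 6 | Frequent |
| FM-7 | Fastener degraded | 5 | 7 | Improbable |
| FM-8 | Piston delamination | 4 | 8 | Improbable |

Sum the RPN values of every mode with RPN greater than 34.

RPN = Severity × Occurrence × Detection:
  FM-1: 9 × 5 × 8 = 360
  FM-2: 6 × 7 × 9 = 378
  FM-3: 5 × 10 × 4 = 200
  FM-4: 7 × 4 × 10 = 280
  FM-5: 9 × 4 × 5 = 180
  FM-6: 10 × 10 × 6 = 600
  FM-7: 5 × 1 × 7 = 35
  FM-8: 4 × 1 × 8 = 32
RPN > 34: FM-1 (360), FM-2 (378), FM-3 (200), FM-4 (280), FM-5 (180), FM-6 (600), FM-7 (35).
Sum: 360 + 378 + 200 + 280 + 180 + 600 + 35 = 2033.

2033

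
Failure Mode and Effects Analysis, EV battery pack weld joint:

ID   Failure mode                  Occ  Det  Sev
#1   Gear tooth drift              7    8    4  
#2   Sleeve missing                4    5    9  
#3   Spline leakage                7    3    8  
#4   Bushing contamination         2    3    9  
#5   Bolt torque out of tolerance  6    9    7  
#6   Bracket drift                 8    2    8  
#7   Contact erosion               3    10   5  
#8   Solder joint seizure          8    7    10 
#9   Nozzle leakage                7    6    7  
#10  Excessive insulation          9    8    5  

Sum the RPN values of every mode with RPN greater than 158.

RPN = Severity × Occurrence × Detection:
  #1: 4 × 7 × 8 = 224
  #2: 9 × 4 × 5 = 180
  #3: 8 × 7 × 3 = 168
  #4: 9 × 2 × 3 = 54
  #5: 7 × 6 × 9 = 378
  #6: 8 × 8 × 2 = 128
  #7: 5 × 3 × 10 = 150
  #8: 10 × 8 × 7 = 560
  #9: 7 × 7 × 6 = 294
  #10: 5 × 9 × 8 = 360
RPN > 158: #1 (224), #2 (180), #3 (168), #5 (378), #8 (560), #9 (294), #10 (360).
Sum: 224 + 180 + 168 + 378 + 560 + 294 + 360 = 2164.

2164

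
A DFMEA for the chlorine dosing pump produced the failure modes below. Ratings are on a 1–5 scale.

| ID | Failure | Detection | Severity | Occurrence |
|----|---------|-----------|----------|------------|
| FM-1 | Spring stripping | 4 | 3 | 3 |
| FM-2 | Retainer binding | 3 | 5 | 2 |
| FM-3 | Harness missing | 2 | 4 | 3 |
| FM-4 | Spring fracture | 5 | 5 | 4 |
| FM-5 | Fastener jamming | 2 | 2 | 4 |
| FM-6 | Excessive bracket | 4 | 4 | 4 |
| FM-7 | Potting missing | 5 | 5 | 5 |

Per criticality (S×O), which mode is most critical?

Criticality = Severity × Occurrence:
  FM-1: 3 × 3 = 9
  FM-2: 5 × 2 = 10
  FM-3: 4 × 3 = 12
  FM-4: 5 × 4 = 20
  FM-5: 2 × 4 = 8
  FM-6: 4 × 4 = 16
  FM-7: 5 × 5 = 25
Highest criticality is 25 → FM-7.

FM-7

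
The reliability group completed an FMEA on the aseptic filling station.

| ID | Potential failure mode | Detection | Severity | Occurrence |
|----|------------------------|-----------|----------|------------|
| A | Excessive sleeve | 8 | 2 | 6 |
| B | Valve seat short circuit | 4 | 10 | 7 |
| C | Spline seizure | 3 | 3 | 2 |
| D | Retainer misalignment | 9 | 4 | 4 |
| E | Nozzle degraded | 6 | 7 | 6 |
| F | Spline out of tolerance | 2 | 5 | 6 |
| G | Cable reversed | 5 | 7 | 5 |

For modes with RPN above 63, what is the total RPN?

947

RPN = Severity × Occurrence × Detection:
  A: 2 × 6 × 8 = 96
  B: 10 × 7 × 4 = 280
  C: 3 × 2 × 3 = 18
  D: 4 × 4 × 9 = 144
  E: 7 × 6 × 6 = 252
  F: 5 × 6 × 2 = 60
  G: 7 × 5 × 5 = 175
RPN > 63: A (96), B (280), D (144), E (252), G (175).
Sum: 96 + 280 + 144 + 252 + 175 = 947.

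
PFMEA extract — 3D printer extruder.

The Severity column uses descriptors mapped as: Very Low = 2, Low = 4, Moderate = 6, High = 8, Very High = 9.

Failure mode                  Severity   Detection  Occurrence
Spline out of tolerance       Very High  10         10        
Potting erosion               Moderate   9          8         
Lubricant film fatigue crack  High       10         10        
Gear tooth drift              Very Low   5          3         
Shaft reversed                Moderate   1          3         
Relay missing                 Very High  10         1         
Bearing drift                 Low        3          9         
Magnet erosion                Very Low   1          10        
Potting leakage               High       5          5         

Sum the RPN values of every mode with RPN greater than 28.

RPN = Severity × Occurrence × Detection:
  Spline out of tolerance: 9 × 10 × 10 = 900
  Potting erosion: 6 × 8 × 9 = 432
  Lubricant film fatigue crack: 8 × 10 × 10 = 800
  Gear tooth drift: 2 × 3 × 5 = 30
  Shaft reversed: 6 × 3 × 1 = 18
  Relay missing: 9 × 1 × 10 = 90
  Bearing drift: 4 × 9 × 3 = 108
  Magnet erosion: 2 × 10 × 1 = 20
  Potting leakage: 8 × 5 × 5 = 200
RPN > 28: Spline out of tolerance (900), Potting erosion (432), Lubricant film fatigue crack (800), Gear tooth drift (30), Relay missing (90), Bearing drift (108), Potting leakage (200).
Sum: 900 + 432 + 800 + 30 + 90 + 108 + 200 = 2560.

2560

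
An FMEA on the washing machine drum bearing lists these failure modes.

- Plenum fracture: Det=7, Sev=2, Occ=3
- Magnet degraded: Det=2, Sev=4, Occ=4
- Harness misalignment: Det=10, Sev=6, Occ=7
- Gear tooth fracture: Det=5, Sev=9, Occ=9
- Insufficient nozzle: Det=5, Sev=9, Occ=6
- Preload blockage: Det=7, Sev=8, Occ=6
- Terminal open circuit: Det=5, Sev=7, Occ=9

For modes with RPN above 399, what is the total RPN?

825

RPN = Severity × Occurrence × Detection:
  Plenum fracture: 2 × 3 × 7 = 42
  Magnet degraded: 4 × 4 × 2 = 32
  Harness misalignment: 6 × 7 × 10 = 420
  Gear tooth fracture: 9 × 9 × 5 = 405
  Insufficient nozzle: 9 × 6 × 5 = 270
  Preload blockage: 8 × 6 × 7 = 336
  Terminal open circuit: 7 × 9 × 5 = 315
RPN > 399: Harness misalignment (420), Gear tooth fracture (405).
Sum: 420 + 405 = 825.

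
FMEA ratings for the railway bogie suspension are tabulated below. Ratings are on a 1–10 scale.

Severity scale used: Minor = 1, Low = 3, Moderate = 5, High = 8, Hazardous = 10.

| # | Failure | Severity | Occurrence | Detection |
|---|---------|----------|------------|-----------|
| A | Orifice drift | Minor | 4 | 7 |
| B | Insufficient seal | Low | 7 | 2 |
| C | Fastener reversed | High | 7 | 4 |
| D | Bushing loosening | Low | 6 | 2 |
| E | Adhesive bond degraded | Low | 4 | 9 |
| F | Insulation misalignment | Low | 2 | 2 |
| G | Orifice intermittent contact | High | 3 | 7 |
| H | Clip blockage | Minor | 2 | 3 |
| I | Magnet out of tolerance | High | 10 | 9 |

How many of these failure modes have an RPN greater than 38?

5

RPN = Severity × Occurrence × Detection:
  A: 1 × 4 × 7 = 28
  B: 3 × 7 × 2 = 42
  C: 8 × 7 × 4 = 224
  D: 3 × 6 × 2 = 36
  E: 3 × 4 × 9 = 108
  F: 3 × 2 × 2 = 12
  G: 8 × 3 × 7 = 168
  H: 1 × 2 × 3 = 6
  I: 8 × 10 × 9 = 720
Modes with RPN > 38: B (42), C (224), E (108), G (168), I (720) → 5.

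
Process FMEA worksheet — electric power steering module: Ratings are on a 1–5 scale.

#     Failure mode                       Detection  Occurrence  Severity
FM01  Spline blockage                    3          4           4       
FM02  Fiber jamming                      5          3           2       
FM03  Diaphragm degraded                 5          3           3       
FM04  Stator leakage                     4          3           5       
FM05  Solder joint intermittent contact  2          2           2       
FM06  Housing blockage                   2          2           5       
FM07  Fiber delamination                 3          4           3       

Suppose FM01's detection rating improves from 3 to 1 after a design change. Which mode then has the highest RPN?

RPN = Severity × Occurrence × Detection:
  FM01: 4 × 4 × 3 = 48
  FM02: 2 × 3 × 5 = 30
  FM03: 3 × 3 × 5 = 45
  FM04: 5 × 3 × 4 = 60
  FM05: 2 × 2 × 2 = 8
  FM06: 5 × 2 × 2 = 20
  FM07: 3 × 4 × 3 = 36
After action: FM01 → 4 × 4 × 1 = 16.
Revised RPNs: FM04=60, FM03=45, FM07=36, FM02=30, FM06=20, FM01=16, FM05=8.
Highest is now FM04 (60).

FM04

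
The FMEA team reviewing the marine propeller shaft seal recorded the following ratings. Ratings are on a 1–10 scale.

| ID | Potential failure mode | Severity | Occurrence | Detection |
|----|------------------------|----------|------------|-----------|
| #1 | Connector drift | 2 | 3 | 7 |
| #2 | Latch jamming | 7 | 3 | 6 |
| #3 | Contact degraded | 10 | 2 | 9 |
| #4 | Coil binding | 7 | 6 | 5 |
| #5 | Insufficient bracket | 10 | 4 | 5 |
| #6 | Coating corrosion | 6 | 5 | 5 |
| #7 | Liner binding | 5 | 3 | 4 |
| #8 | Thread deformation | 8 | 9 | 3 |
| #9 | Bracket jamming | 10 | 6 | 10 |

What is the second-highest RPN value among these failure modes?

RPN = Severity × Occurrence × Detection:
  #1: 2 × 3 × 7 = 42
  #2: 7 × 3 × 6 = 126
  #3: 10 × 2 × 9 = 180
  #4: 7 × 6 × 5 = 210
  #5: 10 × 4 × 5 = 200
  #6: 6 × 5 × 5 = 150
  #7: 5 × 3 × 4 = 60
  #8: 8 × 9 × 3 = 216
  #9: 10 × 6 × 10 = 600
Sorted descending: 600, 216, 210, 200, 180, 150, 126, 60, 42.
The second-highest RPN is 216 (#8).

216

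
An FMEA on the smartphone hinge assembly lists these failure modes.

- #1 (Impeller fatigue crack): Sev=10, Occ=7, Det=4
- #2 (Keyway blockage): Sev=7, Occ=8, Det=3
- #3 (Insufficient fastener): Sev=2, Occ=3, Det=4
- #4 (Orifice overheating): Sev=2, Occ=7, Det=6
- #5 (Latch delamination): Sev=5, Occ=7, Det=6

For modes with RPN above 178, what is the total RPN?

RPN = Severity × Occurrence × Detection:
  #1: 10 × 7 × 4 = 280
  #2: 7 × 8 × 3 = 168
  #3: 2 × 3 × 4 = 24
  #4: 2 × 7 × 6 = 84
  #5: 5 × 7 × 6 = 210
RPN > 178: #1 (280), #5 (210).
Sum: 280 + 210 = 490.

490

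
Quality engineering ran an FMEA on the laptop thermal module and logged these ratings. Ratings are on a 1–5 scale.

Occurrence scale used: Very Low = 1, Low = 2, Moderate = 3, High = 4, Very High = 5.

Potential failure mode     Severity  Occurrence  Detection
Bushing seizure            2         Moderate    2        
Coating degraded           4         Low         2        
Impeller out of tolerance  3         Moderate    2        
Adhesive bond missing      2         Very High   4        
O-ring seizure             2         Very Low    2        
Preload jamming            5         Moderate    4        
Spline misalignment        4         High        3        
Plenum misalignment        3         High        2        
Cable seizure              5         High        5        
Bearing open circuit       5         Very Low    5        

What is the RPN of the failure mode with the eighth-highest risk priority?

RPN = Severity × Occurrence × Detection:
  Bushing seizure: 2 × 3 × 2 = 12
  Coating degraded: 4 × 2 × 2 = 16
  Impeller out of tolerance: 3 × 3 × 2 = 18
  Adhesive bond missing: 2 × 5 × 4 = 40
  O-ring seizure: 2 × 1 × 2 = 4
  Preload jamming: 5 × 3 × 4 = 60
  Spline misalignment: 4 × 4 × 3 = 48
  Plenum misalignment: 3 × 4 × 2 = 24
  Cable seizure: 5 × 4 × 5 = 100
  Bearing open circuit: 5 × 1 × 5 = 25
Sorted descending: 100, 60, 48, 40, 25, 24, 18, 16, 12, 4.
The eighth-highest RPN is 16 (Coating degraded).

16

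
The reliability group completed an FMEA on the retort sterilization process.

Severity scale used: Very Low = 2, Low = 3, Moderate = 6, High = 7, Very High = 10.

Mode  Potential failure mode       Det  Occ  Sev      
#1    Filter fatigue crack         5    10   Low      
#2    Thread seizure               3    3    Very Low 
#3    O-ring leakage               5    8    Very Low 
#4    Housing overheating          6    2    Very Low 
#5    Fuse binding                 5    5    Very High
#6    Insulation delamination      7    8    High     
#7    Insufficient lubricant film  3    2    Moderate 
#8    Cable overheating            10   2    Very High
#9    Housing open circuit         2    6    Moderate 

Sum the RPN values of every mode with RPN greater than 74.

RPN = Severity × Occurrence × Detection:
  #1: 3 × 10 × 5 = 150
  #2: 2 × 3 × 3 = 18
  #3: 2 × 8 × 5 = 80
  #4: 2 × 2 × 6 = 24
  #5: 10 × 5 × 5 = 250
  #6: 7 × 8 × 7 = 392
  #7: 6 × 2 × 3 = 36
  #8: 10 × 2 × 10 = 200
  #9: 6 × 6 × 2 = 72
RPN > 74: #1 (150), #3 (80), #5 (250), #6 (392), #8 (200).
Sum: 150 + 80 + 250 + 392 + 200 = 1072.

1072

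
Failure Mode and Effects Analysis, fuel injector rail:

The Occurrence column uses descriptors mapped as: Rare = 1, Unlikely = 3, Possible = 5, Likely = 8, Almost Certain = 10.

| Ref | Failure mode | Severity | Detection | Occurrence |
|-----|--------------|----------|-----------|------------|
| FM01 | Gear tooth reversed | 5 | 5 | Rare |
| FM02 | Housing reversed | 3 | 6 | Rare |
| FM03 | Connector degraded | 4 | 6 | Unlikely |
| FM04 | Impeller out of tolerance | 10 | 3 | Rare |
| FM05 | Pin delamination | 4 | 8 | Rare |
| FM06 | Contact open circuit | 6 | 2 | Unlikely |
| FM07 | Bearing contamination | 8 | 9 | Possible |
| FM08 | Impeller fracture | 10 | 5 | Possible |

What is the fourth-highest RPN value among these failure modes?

36

RPN = Severity × Occurrence × Detection:
  FM01: 5 × 1 × 5 = 25
  FM02: 3 × 1 × 6 = 18
  FM03: 4 × 3 × 6 = 72
  FM04: 10 × 1 × 3 = 30
  FM05: 4 × 1 × 8 = 32
  FM06: 6 × 3 × 2 = 36
  FM07: 8 × 5 × 9 = 360
  FM08: 10 × 5 × 5 = 250
Sorted descending: 360, 250, 72, 36, 32, 30, 25, 18.
The fourth-highest RPN is 36 (FM06).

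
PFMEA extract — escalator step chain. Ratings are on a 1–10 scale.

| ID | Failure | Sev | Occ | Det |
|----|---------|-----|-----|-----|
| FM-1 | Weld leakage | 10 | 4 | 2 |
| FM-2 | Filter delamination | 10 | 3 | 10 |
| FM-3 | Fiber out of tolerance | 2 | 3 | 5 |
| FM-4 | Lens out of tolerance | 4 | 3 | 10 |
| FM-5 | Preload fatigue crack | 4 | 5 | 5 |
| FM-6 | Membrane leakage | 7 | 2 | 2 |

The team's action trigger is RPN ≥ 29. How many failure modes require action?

5

RPN = Severity × Occurrence × Detection:
  FM-1: 10 × 4 × 2 = 80
  FM-2: 10 × 3 × 10 = 300
  FM-3: 2 × 3 × 5 = 30
  FM-4: 4 × 3 × 10 = 120
  FM-5: 4 × 5 × 5 = 100
  FM-6: 7 × 2 × 2 = 28
Modes with RPN ≥ 29: FM-1 (80), FM-2 (300), FM-3 (30), FM-4 (120), FM-5 (100) → 5.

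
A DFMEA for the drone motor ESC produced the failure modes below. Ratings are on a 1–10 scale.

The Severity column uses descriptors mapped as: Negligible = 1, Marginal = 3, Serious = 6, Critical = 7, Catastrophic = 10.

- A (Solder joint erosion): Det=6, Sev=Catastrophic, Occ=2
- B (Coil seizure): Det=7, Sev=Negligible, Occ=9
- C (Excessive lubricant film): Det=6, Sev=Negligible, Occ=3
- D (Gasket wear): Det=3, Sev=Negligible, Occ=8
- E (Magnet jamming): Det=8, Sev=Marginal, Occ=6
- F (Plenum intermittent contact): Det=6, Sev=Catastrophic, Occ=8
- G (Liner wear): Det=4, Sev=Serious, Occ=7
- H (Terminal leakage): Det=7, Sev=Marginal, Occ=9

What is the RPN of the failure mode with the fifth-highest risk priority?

RPN = Severity × Occurrence × Detection:
  A: 10 × 2 × 6 = 120
  B: 1 × 9 × 7 = 63
  C: 1 × 3 × 6 = 18
  D: 1 × 8 × 3 = 24
  E: 3 × 6 × 8 = 144
  F: 10 × 8 × 6 = 480
  G: 6 × 7 × 4 = 168
  H: 3 × 9 × 7 = 189
Sorted descending: 480, 189, 168, 144, 120, 63, 24, 18.
The fifth-highest RPN is 120 (A).

120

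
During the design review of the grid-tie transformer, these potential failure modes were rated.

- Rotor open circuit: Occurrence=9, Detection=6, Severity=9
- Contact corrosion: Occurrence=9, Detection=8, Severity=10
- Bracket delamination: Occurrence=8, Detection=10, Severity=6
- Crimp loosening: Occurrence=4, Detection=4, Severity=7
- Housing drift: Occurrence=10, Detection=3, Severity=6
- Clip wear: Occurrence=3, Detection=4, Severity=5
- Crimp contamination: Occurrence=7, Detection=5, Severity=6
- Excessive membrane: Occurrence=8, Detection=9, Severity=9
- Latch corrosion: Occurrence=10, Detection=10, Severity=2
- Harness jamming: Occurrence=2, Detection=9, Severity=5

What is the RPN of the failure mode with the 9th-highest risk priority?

RPN = Severity × Occurrence × Detection:
  Rotor open circuit: 9 × 9 × 6 = 486
  Contact corrosion: 10 × 9 × 8 = 720
  Bracket delamination: 6 × 8 × 10 = 480
  Crimp loosening: 7 × 4 × 4 = 112
  Housing drift: 6 × 10 × 3 = 180
  Clip wear: 5 × 3 × 4 = 60
  Crimp contamination: 6 × 7 × 5 = 210
  Excessive membrane: 9 × 8 × 9 = 648
  Latch corrosion: 2 × 10 × 10 = 200
  Harness jamming: 5 × 2 × 9 = 90
Sorted descending: 720, 648, 486, 480, 210, 200, 180, 112, 90, 60.
The 9th-highest RPN is 90 (Harness jamming).

90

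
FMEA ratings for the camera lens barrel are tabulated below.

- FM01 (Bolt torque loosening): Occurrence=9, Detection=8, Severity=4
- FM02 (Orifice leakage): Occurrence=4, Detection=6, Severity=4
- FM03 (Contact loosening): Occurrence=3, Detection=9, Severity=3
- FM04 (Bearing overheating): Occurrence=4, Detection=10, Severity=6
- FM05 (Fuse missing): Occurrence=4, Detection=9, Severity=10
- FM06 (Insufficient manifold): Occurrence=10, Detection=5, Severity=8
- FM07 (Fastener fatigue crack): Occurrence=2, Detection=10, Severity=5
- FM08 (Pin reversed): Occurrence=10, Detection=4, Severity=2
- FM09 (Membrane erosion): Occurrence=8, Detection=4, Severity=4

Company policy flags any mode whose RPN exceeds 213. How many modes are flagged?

RPN = Severity × Occurrence × Detection:
  FM01: 4 × 9 × 8 = 288
  FM02: 4 × 4 × 6 = 96
  FM03: 3 × 3 × 9 = 81
  FM04: 6 × 4 × 10 = 240
  FM05: 10 × 4 × 9 = 360
  FM06: 8 × 10 × 5 = 400
  FM07: 5 × 2 × 10 = 100
  FM08: 2 × 10 × 4 = 80
  FM09: 4 × 8 × 4 = 128
Modes with RPN > 213: FM01 (288), FM04 (240), FM05 (360), FM06 (400) → 4.

4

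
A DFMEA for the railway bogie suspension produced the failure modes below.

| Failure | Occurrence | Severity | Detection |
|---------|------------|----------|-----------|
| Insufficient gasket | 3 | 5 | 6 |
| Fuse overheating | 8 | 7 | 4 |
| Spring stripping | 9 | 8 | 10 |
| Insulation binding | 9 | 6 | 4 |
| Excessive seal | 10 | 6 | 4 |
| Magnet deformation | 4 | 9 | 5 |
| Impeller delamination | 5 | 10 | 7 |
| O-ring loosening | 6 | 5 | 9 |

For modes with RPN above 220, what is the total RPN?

1804

RPN = Severity × Occurrence × Detection:
  Insufficient gasket: 5 × 3 × 6 = 90
  Fuse overheating: 7 × 8 × 4 = 224
  Spring stripping: 8 × 9 × 10 = 720
  Insulation binding: 6 × 9 × 4 = 216
  Excessive seal: 6 × 10 × 4 = 240
  Magnet deformation: 9 × 4 × 5 = 180
  Impeller delamination: 10 × 5 × 7 = 350
  O-ring loosening: 5 × 6 × 9 = 270
RPN > 220: Fuse overheating (224), Spring stripping (720), Excessive seal (240), Impeller delamination (350), O-ring loosening (270).
Sum: 224 + 720 + 240 + 350 + 270 = 1804.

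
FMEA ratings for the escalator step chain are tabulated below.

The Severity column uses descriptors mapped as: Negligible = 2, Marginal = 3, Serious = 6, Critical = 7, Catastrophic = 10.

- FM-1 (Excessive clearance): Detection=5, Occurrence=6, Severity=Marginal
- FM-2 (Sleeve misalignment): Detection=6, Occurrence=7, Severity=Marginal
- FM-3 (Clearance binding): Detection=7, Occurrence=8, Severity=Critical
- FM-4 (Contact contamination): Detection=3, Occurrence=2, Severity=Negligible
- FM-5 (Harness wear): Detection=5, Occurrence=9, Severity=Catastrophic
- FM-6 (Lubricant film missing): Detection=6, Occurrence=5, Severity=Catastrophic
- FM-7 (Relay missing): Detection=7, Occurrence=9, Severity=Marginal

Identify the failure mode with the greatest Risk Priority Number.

FM-5

RPN = Severity × Occurrence × Detection:
  FM-1: 3 × 6 × 5 = 90
  FM-2: 3 × 7 × 6 = 126
  FM-3: 7 × 8 × 7 = 392
  FM-4: 2 × 2 × 3 = 12
  FM-5: 10 × 9 × 5 = 450
  FM-6: 10 × 5 × 6 = 300
  FM-7: 3 × 9 × 7 = 189
Highest RPN is 450 → FM-5.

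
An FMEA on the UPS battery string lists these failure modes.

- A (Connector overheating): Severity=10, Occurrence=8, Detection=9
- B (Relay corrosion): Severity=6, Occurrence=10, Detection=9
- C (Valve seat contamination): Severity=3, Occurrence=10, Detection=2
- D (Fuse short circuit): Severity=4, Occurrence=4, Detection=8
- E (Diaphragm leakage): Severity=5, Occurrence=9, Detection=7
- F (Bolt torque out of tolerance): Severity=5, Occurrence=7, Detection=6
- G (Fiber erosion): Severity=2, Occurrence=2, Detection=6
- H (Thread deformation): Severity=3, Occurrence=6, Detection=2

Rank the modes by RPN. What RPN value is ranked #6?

60

RPN = Severity × Occurrence × Detection:
  A: 10 × 8 × 9 = 720
  B: 6 × 10 × 9 = 540
  C: 3 × 10 × 2 = 60
  D: 4 × 4 × 8 = 128
  E: 5 × 9 × 7 = 315
  F: 5 × 7 × 6 = 210
  G: 2 × 2 × 6 = 24
  H: 3 × 6 × 2 = 36
Sorted descending: 720, 540, 315, 210, 128, 60, 36, 24.
The sixth-highest RPN is 60 (C).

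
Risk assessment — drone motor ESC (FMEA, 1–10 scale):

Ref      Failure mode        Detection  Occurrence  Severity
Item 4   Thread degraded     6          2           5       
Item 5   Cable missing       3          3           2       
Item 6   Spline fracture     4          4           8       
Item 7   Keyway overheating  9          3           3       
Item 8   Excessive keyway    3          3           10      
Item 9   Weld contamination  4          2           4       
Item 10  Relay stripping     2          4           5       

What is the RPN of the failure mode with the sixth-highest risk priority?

RPN = Severity × Occurrence × Detection:
  Item 4: 5 × 2 × 6 = 60
  Item 5: 2 × 3 × 3 = 18
  Item 6: 8 × 4 × 4 = 128
  Item 7: 3 × 3 × 9 = 81
  Item 8: 10 × 3 × 3 = 90
  Item 9: 4 × 2 × 4 = 32
  Item 10: 5 × 4 × 2 = 40
Sorted descending: 128, 90, 81, 60, 40, 32, 18.
The sixth-highest RPN is 32 (Item 9).

32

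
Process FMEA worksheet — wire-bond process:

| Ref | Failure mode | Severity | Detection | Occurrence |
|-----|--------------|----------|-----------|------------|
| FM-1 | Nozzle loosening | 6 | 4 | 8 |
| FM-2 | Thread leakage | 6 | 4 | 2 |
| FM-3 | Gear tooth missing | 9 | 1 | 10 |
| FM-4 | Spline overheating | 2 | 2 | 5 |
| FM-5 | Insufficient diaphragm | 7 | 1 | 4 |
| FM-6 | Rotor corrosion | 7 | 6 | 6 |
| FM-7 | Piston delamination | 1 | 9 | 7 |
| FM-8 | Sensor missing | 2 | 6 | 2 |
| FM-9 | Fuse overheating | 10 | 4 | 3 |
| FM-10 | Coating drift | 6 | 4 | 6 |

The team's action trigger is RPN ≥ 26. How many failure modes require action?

RPN = Severity × Occurrence × Detection:
  FM-1: 6 × 8 × 4 = 192
  FM-2: 6 × 2 × 4 = 48
  FM-3: 9 × 10 × 1 = 90
  FM-4: 2 × 5 × 2 = 20
  FM-5: 7 × 4 × 1 = 28
  FM-6: 7 × 6 × 6 = 252
  FM-7: 1 × 7 × 9 = 63
  FM-8: 2 × 2 × 6 = 24
  FM-9: 10 × 3 × 4 = 120
  FM-10: 6 × 6 × 4 = 144
Modes with RPN ≥ 26: FM-1 (192), FM-2 (48), FM-3 (90), FM-5 (28), FM-6 (252), FM-7 (63), FM-9 (120), FM-10 (144) → 8.

8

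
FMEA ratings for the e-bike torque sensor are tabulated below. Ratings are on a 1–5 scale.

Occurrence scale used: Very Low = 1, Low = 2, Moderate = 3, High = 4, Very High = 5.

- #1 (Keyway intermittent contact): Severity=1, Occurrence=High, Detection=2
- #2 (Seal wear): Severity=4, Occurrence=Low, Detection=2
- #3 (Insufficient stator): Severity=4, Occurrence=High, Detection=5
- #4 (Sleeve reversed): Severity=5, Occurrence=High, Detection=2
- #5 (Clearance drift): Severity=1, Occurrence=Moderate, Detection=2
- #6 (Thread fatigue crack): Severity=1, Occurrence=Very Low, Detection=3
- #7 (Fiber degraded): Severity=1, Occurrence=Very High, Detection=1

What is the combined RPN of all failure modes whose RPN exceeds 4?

155

RPN = Severity × Occurrence × Detection:
  #1: 1 × 4 × 2 = 8
  #2: 4 × 2 × 2 = 16
  #3: 4 × 4 × 5 = 80
  #4: 5 × 4 × 2 = 40
  #5: 1 × 3 × 2 = 6
  #6: 1 × 1 × 3 = 3
  #7: 1 × 5 × 1 = 5
RPN > 4: #1 (8), #2 (16), #3 (80), #4 (40), #5 (6), #7 (5).
Sum: 8 + 16 + 80 + 40 + 6 + 5 = 155.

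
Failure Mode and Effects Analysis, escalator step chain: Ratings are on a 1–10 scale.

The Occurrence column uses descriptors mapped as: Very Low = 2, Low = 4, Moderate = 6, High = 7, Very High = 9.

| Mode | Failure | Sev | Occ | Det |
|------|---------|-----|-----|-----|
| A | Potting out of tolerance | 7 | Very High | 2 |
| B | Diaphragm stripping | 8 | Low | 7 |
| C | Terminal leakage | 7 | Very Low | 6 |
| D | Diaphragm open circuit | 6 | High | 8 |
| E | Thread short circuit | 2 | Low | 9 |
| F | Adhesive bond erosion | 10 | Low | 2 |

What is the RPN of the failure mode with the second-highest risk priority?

RPN = Severity × Occurrence × Detection:
  A: 7 × 9 × 2 = 126
  B: 8 × 4 × 7 = 224
  C: 7 × 2 × 6 = 84
  D: 6 × 7 × 8 = 336
  E: 2 × 4 × 9 = 72
  F: 10 × 4 × 2 = 80
Sorted descending: 336, 224, 126, 84, 80, 72.
The second-highest RPN is 224 (B).

224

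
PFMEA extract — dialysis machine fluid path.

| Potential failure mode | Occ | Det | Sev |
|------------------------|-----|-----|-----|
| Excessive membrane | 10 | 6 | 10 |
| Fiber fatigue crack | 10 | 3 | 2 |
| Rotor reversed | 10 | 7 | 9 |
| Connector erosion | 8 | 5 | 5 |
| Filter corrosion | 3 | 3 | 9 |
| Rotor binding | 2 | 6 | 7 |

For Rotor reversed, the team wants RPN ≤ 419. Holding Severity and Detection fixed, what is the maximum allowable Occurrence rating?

Rotor reversed: S=9, O=10, D=7 → current RPN = 630.
Fixed product = 63. Need 63 × O ≤ 419, so O ≤ 419/63 = 6.65.
Maximum integer Occurrence rating = 6 (gives RPN 378; O=7 would give 441 > 419).

6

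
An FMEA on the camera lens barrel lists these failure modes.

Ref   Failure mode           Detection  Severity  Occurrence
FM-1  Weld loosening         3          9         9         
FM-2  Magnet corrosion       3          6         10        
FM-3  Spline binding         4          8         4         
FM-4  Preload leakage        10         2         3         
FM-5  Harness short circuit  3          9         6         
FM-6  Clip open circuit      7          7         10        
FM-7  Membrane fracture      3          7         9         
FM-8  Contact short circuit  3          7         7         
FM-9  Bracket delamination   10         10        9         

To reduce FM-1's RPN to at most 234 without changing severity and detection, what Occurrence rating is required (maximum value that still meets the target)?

FM-1: S=9, O=9, D=3 → current RPN = 243.
Fixed product = 27. Need 27 × O ≤ 234, so O ≤ 234/27 = 8.67.
Maximum integer Occurrence rating = 8 (gives RPN 216; O=9 would give 243 > 234).

8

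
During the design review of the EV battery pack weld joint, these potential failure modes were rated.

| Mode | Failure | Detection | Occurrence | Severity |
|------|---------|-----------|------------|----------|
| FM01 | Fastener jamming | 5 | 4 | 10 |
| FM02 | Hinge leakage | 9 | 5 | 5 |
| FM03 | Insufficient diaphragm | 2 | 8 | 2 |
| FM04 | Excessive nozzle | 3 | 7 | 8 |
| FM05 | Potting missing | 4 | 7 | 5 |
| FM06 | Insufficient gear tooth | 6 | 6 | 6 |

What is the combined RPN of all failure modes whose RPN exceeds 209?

RPN = Severity × Occurrence × Detection:
  FM01: 10 × 4 × 5 = 200
  FM02: 5 × 5 × 9 = 225
  FM03: 2 × 8 × 2 = 32
  FM04: 8 × 7 × 3 = 168
  FM05: 5 × 7 × 4 = 140
  FM06: 6 × 6 × 6 = 216
RPN > 209: FM02 (225), FM06 (216).
Sum: 225 + 216 = 441.

441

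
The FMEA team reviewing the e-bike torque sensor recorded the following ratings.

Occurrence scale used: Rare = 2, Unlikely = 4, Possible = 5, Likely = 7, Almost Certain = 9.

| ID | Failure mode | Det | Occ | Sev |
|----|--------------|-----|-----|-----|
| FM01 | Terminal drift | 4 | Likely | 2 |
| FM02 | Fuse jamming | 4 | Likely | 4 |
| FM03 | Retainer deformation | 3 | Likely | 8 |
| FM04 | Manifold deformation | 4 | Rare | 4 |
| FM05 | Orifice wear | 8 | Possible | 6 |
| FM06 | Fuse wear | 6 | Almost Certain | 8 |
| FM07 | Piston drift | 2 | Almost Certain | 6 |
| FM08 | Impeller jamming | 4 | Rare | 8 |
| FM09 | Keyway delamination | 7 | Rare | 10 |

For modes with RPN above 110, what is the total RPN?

RPN = Severity × Occurrence × Detection:
  FM01: 2 × 7 × 4 = 56
  FM02: 4 × 7 × 4 = 112
  FM03: 8 × 7 × 3 = 168
  FM04: 4 × 2 × 4 = 32
  FM05: 6 × 5 × 8 = 240
  FM06: 8 × 9 × 6 = 432
  FM07: 6 × 9 × 2 = 108
  FM08: 8 × 2 × 4 = 64
  FM09: 10 × 2 × 7 = 140
RPN > 110: FM02 (112), FM03 (168), FM05 (240), FM06 (432), FM09 (140).
Sum: 112 + 168 + 240 + 432 + 140 = 1092.

1092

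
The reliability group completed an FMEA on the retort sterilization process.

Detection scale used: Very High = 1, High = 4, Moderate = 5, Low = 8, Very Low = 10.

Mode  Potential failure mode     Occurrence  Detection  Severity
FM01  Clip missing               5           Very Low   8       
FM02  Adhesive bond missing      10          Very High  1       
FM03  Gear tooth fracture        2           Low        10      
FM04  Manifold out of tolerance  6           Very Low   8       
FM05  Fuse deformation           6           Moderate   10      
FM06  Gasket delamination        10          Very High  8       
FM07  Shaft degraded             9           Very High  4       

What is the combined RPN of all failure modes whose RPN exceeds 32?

RPN = Severity × Occurrence × Detection:
  FM01: 8 × 5 × 10 = 400
  FM02: 1 × 10 × 1 = 10
  FM03: 10 × 2 × 8 = 160
  FM04: 8 × 6 × 10 = 480
  FM05: 10 × 6 × 5 = 300
  FM06: 8 × 10 × 1 = 80
  FM07: 4 × 9 × 1 = 36
RPN > 32: FM01 (400), FM03 (160), FM04 (480), FM05 (300), FM06 (80), FM07 (36).
Sum: 400 + 160 + 480 + 300 + 80 + 36 = 1456.

1456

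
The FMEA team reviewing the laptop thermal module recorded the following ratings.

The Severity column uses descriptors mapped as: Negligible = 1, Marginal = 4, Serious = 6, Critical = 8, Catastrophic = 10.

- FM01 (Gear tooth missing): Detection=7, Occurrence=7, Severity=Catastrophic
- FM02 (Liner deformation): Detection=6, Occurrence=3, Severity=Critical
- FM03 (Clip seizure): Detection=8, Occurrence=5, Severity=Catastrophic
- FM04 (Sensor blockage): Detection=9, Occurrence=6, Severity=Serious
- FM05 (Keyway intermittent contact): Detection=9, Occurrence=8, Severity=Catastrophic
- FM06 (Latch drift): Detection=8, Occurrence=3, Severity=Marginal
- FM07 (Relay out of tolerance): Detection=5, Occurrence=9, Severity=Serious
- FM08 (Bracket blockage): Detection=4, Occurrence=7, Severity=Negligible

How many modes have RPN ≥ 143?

RPN = Severity × Occurrence × Detection:
  FM01: 10 × 7 × 7 = 490
  FM02: 8 × 3 × 6 = 144
  FM03: 10 × 5 × 8 = 400
  FM04: 6 × 6 × 9 = 324
  FM05: 10 × 8 × 9 = 720
  FM06: 4 × 3 × 8 = 96
  FM07: 6 × 9 × 5 = 270
  FM08: 1 × 7 × 4 = 28
Modes with RPN ≥ 143: FM01 (490), FM02 (144), FM03 (400), FM04 (324), FM05 (720), FM07 (270) → 6.

6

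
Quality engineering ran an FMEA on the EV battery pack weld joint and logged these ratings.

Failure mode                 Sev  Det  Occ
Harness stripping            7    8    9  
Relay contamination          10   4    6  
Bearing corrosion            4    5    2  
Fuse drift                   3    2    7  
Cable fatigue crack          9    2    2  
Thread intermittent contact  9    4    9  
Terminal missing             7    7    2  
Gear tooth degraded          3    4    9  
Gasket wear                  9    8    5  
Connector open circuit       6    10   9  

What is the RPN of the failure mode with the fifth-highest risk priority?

RPN = Severity × Occurrence × Detection:
  Harness stripping: 7 × 9 × 8 = 504
  Relay contamination: 10 × 6 × 4 = 240
  Bearing corrosion: 4 × 2 × 5 = 40
  Fuse drift: 3 × 7 × 2 = 42
  Cable fatigue crack: 9 × 2 × 2 = 36
  Thread intermittent contact: 9 × 9 × 4 = 324
  Terminal missing: 7 × 2 × 7 = 98
  Gear tooth degraded: 3 × 9 × 4 = 108
  Gasket wear: 9 × 5 × 8 = 360
  Connector open circuit: 6 × 9 × 10 = 540
Sorted descending: 540, 504, 360, 324, 240, 108, 98, 42, 40, 36.
The fifth-highest RPN is 240 (Relay contamination).

240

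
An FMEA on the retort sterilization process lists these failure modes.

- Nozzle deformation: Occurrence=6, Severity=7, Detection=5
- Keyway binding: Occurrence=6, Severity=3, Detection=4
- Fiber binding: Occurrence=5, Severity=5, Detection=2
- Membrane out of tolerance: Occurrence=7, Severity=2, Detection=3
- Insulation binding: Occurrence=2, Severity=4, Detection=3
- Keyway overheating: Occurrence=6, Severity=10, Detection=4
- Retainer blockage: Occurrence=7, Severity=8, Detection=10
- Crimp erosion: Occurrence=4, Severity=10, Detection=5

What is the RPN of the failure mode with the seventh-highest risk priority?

RPN = Severity × Occurrence × Detection:
  Nozzle deformation: 7 × 6 × 5 = 210
  Keyway binding: 3 × 6 × 4 = 72
  Fiber binding: 5 × 5 × 2 = 50
  Membrane out of tolerance: 2 × 7 × 3 = 42
  Insulation binding: 4 × 2 × 3 = 24
  Keyway overheating: 10 × 6 × 4 = 240
  Retainer blockage: 8 × 7 × 10 = 560
  Crimp erosion: 10 × 4 × 5 = 200
Sorted descending: 560, 240, 210, 200, 72, 50, 42, 24.
The seventh-highest RPN is 42 (Membrane out of tolerance).

42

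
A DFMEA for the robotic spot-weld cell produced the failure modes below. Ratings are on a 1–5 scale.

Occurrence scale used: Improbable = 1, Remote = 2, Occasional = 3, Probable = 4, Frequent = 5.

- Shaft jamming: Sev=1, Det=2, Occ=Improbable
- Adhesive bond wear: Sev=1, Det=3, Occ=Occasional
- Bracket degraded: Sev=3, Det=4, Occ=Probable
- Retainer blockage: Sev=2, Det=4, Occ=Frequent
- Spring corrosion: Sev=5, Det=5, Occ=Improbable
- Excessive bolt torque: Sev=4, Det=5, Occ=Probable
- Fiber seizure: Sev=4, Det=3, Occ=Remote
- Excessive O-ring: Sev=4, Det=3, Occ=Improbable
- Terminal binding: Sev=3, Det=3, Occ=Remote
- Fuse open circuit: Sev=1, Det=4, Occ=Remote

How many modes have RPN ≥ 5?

RPN = Severity × Occurrence × Detection:
  Shaft jamming: 1 × 1 × 2 = 2
  Adhesive bond wear: 1 × 3 × 3 = 9
  Bracket degraded: 3 × 4 × 4 = 48
  Retainer blockage: 2 × 5 × 4 = 40
  Spring corrosion: 5 × 1 × 5 = 25
  Excessive bolt torque: 4 × 4 × 5 = 80
  Fiber seizure: 4 × 2 × 3 = 24
  Excessive O-ring: 4 × 1 × 3 = 12
  Terminal binding: 3 × 2 × 3 = 18
  Fuse open circuit: 1 × 2 × 4 = 8
Modes with RPN ≥ 5: Adhesive bond wear (9), Bracket degraded (48), Retainer blockage (40), Spring corrosion (25), Excessive bolt torque (80), Fiber seizure (24), Excessive O-ring (12), Terminal binding (18), Fuse open circuit (8) → 9.

9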